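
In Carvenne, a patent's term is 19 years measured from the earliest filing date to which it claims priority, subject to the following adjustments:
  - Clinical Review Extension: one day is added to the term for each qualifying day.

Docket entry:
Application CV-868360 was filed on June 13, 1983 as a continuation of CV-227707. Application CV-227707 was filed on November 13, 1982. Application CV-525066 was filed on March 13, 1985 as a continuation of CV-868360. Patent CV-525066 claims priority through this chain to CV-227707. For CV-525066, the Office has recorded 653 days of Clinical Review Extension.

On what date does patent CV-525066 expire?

August 28, 2003

Earliest priority filing: 13 November 1982.
Base term: 13 November 1982 + 19 years → 13 November 2001.
Clinical Review Extension: +653 days → 28 August 2003.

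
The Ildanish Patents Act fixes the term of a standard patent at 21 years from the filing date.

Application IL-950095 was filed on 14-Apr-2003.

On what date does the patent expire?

2024-04-14

Filing date + 21 years → 14 April 2024.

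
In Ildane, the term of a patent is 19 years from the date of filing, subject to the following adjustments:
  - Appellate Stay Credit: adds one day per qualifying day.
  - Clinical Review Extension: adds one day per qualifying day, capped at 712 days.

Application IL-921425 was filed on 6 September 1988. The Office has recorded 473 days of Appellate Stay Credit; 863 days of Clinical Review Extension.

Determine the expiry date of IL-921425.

Base term: filing date + 19 years → 6 September 2007.
Appellate Stay Credit: +473 days → 22 December 2008.
Clinical Review Extension: 863 days claimed exceeds the 712-day cap, so +712 days → 4 December 2010.

2010-12-04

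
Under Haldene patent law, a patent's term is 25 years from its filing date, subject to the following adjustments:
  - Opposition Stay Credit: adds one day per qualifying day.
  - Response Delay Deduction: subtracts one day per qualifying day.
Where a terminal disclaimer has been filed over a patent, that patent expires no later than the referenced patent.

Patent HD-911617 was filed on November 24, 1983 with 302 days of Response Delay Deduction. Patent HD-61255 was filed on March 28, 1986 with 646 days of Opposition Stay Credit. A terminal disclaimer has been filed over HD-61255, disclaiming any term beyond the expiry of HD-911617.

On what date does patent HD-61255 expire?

January 27, 2008

Natural term of HD-61255:
  Base: filing + 25 years → 28 March 2011.
  Opposition Stay Credit: +646 days → 2 January 2013.
Expiry of referenced patent HD-911617:
  Base: filing + 25 years → 24 November 2008.
  Response Delay Deduction: −302 days → 27 January 2008.
Terminal disclaimer: HD-61255 expires on the earlier of 2 January 2013 and 27 January 2008.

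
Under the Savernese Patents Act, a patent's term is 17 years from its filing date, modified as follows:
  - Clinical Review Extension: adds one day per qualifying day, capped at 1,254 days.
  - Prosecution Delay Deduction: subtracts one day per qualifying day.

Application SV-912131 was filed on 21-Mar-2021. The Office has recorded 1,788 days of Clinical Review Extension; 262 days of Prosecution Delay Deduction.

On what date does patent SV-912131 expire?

2040-12-07

Base term: filing date + 17 years → 21 March 2038.
Clinical Review Extension: 1788 days claimed exceeds the 1254-day cap, so +1254 days → 26 August 2041.
Prosecution Delay Deduction: −262 days → 7 December 2040.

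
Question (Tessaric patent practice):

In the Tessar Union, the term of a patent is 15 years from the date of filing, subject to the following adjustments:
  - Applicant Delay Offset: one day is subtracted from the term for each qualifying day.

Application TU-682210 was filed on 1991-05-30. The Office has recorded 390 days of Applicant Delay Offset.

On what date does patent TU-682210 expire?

2005-05-05

Base term: filing date + 15 years → 30 May 2006.
Applicant Delay Offset: −390 days → 5 May 2005.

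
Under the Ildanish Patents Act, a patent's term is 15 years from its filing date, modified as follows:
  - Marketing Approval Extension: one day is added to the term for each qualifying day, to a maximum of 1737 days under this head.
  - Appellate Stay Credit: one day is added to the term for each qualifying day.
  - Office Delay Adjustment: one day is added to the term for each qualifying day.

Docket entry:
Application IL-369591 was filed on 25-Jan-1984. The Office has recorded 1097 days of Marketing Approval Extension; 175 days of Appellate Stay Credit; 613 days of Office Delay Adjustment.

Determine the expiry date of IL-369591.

Base term: filing date + 15 years → 25 January 1999.
Marketing Approval Extension: 1097 days (within the 1737-day cap) → +1097 days → 26 January 2002.
Appellate Stay Credit: +175 days → 20 July 2002.
Office Delay Adjustment: +613 days → 24 March 2004.

2004-03-24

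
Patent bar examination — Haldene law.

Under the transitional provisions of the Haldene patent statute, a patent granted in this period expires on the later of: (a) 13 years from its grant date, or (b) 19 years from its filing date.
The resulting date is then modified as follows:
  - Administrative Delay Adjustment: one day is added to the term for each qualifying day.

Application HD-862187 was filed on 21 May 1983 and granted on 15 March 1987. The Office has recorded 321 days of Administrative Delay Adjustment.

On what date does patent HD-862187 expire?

(a) grant + 13 years → 15 March 2000.
(b) filing + 19 years → 21 May 2002.
Later of the two: 21 May 2002.
Administrative Delay Adjustment: +321 days → 7 April 2003.

2003-04-07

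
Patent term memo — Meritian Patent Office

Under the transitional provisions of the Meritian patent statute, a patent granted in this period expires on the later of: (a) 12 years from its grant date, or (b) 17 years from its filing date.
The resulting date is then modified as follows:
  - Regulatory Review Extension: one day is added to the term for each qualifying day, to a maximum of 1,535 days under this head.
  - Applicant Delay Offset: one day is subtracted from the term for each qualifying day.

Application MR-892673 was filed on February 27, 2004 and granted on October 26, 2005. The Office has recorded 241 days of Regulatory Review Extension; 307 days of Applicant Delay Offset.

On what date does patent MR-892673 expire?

December 23, 2020

(a) grant + 12 years → 26 October 2017.
(b) filing + 17 years → 27 February 2021.
Later of the two: 27 February 2021.
Regulatory Review Extension: 241 days (within the 1535-day cap) → +241 days → 26 October 2021.
Applicant Delay Offset: −307 days → 23 December 2020.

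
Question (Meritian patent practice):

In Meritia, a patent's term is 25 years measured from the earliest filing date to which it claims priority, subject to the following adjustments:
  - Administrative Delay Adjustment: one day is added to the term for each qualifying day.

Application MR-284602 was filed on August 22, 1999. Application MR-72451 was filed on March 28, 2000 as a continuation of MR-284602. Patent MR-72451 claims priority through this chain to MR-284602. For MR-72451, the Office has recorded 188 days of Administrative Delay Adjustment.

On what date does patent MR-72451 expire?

February 26, 2025

Earliest priority filing: 22 August 1999.
Base term: 22 August 1999 + 25 years → 22 August 2024.
Administrative Delay Adjustment: +188 days → 26 February 2025.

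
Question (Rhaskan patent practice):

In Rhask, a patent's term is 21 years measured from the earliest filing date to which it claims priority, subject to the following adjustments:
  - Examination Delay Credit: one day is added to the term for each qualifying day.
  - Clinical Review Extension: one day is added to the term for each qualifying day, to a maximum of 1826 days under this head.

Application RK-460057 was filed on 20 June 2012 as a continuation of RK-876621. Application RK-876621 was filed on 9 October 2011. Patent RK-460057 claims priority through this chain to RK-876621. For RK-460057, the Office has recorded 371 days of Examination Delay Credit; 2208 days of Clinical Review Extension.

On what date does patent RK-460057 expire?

Earliest priority filing: 9 October 2011.
Base term: 9 October 2011 + 21 years → 9 October 2032.
Examination Delay Credit: +371 days → 15 October 2033.
Clinical Review Extension: 2208 days claimed exceeds the 1826-day cap, so +1826 days → 15 October 2038.

2038-10-15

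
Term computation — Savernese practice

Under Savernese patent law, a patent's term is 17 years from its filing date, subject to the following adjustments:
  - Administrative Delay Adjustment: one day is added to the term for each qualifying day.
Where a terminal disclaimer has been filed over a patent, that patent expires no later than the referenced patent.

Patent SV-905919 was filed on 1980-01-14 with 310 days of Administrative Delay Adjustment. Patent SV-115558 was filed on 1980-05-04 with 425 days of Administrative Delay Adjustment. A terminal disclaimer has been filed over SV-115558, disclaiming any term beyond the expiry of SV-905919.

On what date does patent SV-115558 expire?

1997-11-20

Natural term of SV-115558:
  Base: filing + 17 years → 4 May 1997.
  Administrative Delay Adjustment: +425 days → 3 July 1998.
Expiry of referenced patent SV-905919:
  Base: filing + 17 years → 14 January 1997.
  Administrative Delay Adjustment: +310 days → 20 November 1997.
Terminal disclaimer: SV-115558 expires on the earlier of 3 July 1998 and 20 November 1997.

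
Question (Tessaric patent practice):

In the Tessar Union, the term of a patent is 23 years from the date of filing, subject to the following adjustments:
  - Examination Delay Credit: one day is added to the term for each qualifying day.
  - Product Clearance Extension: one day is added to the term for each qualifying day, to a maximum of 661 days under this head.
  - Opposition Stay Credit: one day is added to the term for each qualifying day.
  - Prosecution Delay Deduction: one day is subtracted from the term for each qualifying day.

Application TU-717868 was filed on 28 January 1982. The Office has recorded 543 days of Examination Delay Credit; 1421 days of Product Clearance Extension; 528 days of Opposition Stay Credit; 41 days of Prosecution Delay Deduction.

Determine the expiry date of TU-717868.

September 15, 2009

Base term: filing date + 23 years → 28 January 2005.
Examination Delay Credit: +543 days → 25 July 2006.
Product Clearance Extension: 1421 days claimed exceeds the 661-day cap, so +661 days → 16 May 2008.
Opposition Stay Credit: +528 days → 26 October 2009.
Prosecution Delay Deduction: −41 days → 15 September 2009.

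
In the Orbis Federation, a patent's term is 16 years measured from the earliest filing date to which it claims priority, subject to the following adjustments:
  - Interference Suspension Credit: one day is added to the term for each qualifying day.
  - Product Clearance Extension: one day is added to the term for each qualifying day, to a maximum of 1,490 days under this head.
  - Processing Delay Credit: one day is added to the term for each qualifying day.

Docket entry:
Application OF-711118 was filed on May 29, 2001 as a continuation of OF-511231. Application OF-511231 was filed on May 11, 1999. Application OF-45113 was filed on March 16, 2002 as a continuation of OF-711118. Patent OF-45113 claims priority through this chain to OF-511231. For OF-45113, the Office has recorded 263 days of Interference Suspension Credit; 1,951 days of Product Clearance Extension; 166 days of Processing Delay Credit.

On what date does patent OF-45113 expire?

Earliest priority filing: 11 May 1999.
Base term: 11 May 1999 + 16 years → 11 May 2015.
Interference Suspension Credit: +263 days → 29 January 2016.
Product Clearance Extension: 1951 days claimed exceeds the 1490-day cap, so +1490 days → 27 February 2020.
Processing Delay Credit: +166 days → 11 August 2020.

2020-08-11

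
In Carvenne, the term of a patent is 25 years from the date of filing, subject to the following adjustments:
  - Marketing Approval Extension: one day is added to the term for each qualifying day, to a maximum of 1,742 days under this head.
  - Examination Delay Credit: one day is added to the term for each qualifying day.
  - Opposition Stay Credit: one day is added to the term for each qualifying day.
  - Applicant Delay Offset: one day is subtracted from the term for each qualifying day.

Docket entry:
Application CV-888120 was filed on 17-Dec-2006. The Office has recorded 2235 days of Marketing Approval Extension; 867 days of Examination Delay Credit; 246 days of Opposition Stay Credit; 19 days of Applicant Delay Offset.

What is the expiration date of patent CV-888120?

September 22, 2039

Base term: filing date + 25 years → 17 December 2031.
Marketing Approval Extension: 2235 days claimed exceeds the 1742-day cap, so +1742 days → 23 September 2036.
Examination Delay Credit: +867 days → 7 February 2039.
Opposition Stay Credit: +246 days → 11 October 2039.
Applicant Delay Offset: −19 days → 22 September 2039.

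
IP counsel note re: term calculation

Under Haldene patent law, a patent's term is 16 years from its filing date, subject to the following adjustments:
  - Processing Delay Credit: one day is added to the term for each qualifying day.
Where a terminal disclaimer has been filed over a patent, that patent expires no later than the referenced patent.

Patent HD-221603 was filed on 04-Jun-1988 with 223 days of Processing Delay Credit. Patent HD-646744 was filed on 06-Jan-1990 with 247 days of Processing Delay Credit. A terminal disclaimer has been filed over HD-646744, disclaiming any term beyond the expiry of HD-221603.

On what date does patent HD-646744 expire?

Natural term of HD-646744:
  Base: filing + 16 years → 6 January 2006.
  Processing Delay Credit: +247 days → 10 September 2006.
Expiry of referenced patent HD-221603:
  Base: filing + 16 years → 4 June 2004.
  Processing Delay Credit: +223 days → 13 January 2005.
Terminal disclaimer: HD-646744 expires on the earlier of 10 September 2006 and 13 January 2005.

2005-01-13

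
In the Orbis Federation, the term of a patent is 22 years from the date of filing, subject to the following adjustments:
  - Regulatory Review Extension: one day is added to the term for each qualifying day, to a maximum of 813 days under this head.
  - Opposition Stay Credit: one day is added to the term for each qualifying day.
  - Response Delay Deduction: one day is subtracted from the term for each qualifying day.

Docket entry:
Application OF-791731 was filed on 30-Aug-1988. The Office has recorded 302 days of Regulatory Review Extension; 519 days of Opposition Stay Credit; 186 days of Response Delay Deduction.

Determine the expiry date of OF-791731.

Base term: filing date + 22 years → 30 August 2010.
Regulatory Review Extension: 302 days (within the 813-day cap) → +302 days → 28 June 2011.
Opposition Stay Credit: +519 days → 28 November 2012.
Response Delay Deduction: −186 days → 26 May 2012.

May 26, 2012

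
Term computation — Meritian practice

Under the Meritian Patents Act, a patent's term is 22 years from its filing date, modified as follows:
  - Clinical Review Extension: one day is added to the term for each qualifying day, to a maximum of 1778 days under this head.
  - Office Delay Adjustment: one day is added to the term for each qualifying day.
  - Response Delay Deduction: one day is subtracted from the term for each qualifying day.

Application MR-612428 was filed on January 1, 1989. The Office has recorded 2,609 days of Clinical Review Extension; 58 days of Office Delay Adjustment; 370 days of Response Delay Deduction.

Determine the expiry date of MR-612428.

January 6, 2015

Base term: filing date + 22 years → 1 January 2011.
Clinical Review Extension: 2609 days claimed exceeds the 1778-day cap, so +1778 days → 14 November 2015.
Office Delay Adjustment: +58 days → 11 January 2016.
Response Delay Deduction: −370 days → 6 January 2015.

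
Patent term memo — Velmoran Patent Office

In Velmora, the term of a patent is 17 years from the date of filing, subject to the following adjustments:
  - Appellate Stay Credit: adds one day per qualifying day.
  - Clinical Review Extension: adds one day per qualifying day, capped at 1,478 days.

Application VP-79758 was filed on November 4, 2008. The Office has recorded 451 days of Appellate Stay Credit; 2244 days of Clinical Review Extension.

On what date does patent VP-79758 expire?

Base term: filing date + 17 years → 4 November 2025.
Appellate Stay Credit: +451 days → 29 January 2027.
Clinical Review Extension: 2244 days claimed exceeds the 1478-day cap, so +1478 days → 15 February 2031.

2031-02-15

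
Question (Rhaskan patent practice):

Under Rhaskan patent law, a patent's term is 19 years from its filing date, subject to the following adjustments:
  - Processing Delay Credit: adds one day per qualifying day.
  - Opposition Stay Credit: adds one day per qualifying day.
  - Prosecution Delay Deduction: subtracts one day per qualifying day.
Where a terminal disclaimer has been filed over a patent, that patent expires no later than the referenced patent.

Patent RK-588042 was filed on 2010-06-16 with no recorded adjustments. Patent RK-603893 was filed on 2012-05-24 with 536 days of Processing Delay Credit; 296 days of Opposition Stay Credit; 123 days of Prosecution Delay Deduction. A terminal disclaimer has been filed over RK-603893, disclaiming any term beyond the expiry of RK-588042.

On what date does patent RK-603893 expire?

Natural term of RK-603893:
  Base: filing + 19 years → 24 May 2031.
  Processing Delay Credit: +536 days → 10 November 2032.
  Opposition Stay Credit: +296 days → 2 September 2033.
  Prosecution Delay Deduction: −123 days → 2 May 2033.
Expiry of referenced patent RK-588042:
  Base: filing + 19 years → 16 June 2029.
Terminal disclaimer: RK-603893 expires on the earlier of 2 May 2033 and 16 June 2029.

2029-06-16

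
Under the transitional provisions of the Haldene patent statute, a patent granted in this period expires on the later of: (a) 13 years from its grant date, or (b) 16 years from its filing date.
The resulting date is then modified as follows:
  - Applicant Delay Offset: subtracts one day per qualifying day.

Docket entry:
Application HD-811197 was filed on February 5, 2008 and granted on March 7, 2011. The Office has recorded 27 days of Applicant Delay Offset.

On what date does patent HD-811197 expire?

(a) grant + 13 years → 7 March 2024.
(b) filing + 16 years → 5 February 2024.
Later of the two: 7 March 2024.
Applicant Delay Offset: −27 days → 9 February 2024.

February 9, 2024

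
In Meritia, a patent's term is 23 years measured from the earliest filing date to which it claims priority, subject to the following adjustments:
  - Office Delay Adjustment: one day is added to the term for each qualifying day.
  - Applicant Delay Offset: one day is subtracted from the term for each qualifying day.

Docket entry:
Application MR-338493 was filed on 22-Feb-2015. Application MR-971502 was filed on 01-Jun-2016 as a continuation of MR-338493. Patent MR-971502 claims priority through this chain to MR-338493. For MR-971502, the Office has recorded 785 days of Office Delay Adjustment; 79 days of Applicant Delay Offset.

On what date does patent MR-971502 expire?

January 29, 2040

Earliest priority filing: 22 February 2015.
Base term: 22 February 2015 + 23 years → 22 February 2038.
Office Delay Adjustment: +785 days → 17 April 2040.
Applicant Delay Offset: −79 days → 29 January 2040.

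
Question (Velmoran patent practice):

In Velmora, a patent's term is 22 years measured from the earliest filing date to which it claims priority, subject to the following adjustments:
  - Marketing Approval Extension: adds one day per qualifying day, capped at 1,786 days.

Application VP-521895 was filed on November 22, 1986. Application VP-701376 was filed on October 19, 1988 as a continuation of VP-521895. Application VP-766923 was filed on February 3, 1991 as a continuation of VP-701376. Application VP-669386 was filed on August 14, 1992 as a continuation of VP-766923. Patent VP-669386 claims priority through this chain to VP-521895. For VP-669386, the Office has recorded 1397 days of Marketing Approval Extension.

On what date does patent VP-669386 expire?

2012-09-19

Earliest priority filing: 22 November 1986.
Base term: 22 November 1986 + 22 years → 22 November 2008.
Marketing Approval Extension: 1397 days (within the 1786-day cap) → +1397 days → 19 September 2012.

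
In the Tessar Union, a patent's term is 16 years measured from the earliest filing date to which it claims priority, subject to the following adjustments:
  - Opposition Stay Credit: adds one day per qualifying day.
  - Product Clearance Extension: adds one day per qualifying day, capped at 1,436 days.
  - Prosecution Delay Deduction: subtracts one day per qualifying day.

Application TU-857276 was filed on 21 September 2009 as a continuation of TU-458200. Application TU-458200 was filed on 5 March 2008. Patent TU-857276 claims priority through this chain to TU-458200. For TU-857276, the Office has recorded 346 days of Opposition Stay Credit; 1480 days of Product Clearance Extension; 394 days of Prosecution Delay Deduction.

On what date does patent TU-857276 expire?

Earliest priority filing: 5 March 2008.
Base term: 5 March 2008 + 16 years → 5 March 2024.
Opposition Stay Credit: +346 days → 14 February 2025.
Product Clearance Extension: 1480 days claimed exceeds the 1436-day cap, so +1436 days → 20 January 2029.
Prosecution Delay Deduction: −394 days → 23 December 2027.

December 23, 2027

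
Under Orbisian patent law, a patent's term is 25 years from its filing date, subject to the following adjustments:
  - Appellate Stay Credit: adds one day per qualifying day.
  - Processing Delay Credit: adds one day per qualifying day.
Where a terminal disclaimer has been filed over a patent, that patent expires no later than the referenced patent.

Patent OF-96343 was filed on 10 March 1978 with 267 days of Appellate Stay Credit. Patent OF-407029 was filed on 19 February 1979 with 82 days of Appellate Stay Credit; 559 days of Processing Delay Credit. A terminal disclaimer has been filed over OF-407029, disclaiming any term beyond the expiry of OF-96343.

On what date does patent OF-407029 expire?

Natural term of OF-407029:
  Base: filing + 25 years → 19 February 2004.
  Appellate Stay Credit: +82 days → 11 May 2004.
  Processing Delay Credit: +559 days → 21 November 2005.
Expiry of referenced patent OF-96343:
  Base: filing + 25 years → 10 March 2003.
  Appellate Stay Credit: +267 days → 2 December 2003.
Terminal disclaimer: OF-407029 expires on the earlier of 21 November 2005 and 2 December 2003.

December 2, 2003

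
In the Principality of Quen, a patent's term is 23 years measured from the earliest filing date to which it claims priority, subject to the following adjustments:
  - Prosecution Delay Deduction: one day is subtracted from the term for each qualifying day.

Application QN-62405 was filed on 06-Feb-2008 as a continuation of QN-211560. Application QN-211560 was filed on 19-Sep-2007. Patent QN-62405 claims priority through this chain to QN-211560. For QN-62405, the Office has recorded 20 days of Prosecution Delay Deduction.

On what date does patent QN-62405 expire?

Earliest priority filing: 19 September 2007.
Base term: 19 September 2007 + 23 years → 19 September 2030.
Prosecution Delay Deduction: −20 days → 30 August 2030.

August 30, 2030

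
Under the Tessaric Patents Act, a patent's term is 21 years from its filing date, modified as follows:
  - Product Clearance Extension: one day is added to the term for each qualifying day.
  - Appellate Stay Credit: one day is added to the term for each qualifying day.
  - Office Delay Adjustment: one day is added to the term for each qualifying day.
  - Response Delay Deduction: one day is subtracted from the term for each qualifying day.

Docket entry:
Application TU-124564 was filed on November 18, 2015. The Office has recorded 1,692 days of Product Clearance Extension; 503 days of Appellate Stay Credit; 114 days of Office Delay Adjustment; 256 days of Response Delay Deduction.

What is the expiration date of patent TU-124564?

Base term: filing date + 21 years → 18 November 2036.
Product Clearance Extension: +1692 days → 7 July 2041.
Appellate Stay Credit: +503 days → 22 November 2042.
Office Delay Adjustment: +114 days → 16 March 2043.
Response Delay Deduction: −256 days → 3 July 2042.

July 3, 2042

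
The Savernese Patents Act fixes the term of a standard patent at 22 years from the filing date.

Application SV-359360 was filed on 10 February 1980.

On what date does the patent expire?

2002-02-10

Filing date + 22 years → 10 February 2002.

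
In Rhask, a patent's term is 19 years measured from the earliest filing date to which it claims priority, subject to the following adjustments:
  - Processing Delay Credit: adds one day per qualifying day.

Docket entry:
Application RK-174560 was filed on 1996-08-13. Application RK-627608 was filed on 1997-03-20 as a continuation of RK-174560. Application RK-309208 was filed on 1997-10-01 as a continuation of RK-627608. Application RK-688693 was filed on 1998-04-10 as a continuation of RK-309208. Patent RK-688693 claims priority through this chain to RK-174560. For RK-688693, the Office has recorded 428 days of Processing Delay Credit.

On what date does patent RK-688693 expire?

October 14, 2016

Earliest priority filing: 13 August 1996.
Base term: 13 August 1996 + 19 years → 13 August 2015.
Processing Delay Credit: +428 days → 14 October 2016.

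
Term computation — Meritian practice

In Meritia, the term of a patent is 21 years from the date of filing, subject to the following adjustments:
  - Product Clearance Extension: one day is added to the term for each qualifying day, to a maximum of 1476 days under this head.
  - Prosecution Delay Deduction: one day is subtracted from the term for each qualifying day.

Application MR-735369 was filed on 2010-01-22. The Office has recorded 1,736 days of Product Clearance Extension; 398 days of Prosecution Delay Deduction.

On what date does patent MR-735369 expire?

January 4, 2034

Base term: filing date + 21 years → 22 January 2031.
Product Clearance Extension: 1736 days claimed exceeds the 1476-day cap, so +1476 days → 6 February 2035.
Prosecution Delay Deduction: −398 days → 4 January 2034.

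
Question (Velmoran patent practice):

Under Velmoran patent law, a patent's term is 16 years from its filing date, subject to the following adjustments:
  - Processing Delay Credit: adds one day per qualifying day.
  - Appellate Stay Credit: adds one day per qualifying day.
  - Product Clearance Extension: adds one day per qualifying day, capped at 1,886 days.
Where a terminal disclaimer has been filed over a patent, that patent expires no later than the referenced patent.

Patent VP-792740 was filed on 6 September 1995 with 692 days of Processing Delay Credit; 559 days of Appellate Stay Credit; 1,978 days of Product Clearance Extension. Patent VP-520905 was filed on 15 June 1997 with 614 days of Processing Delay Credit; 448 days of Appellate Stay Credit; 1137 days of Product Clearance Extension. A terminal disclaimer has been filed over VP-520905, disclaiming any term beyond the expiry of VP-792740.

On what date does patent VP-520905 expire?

Natural term of VP-520905:
  Base: filing + 16 years → 15 June 2013.
  Processing Delay Credit: +614 days → 19 February 2015.
  Appellate Stay Credit: +448 days → 12 May 2016.
  Product Clearance Extension: 1137 days (within the 1886-day cap) → +1137 days → 23 June 2019.
Expiry of referenced patent VP-792740:
  Base: filing + 16 years → 6 September 2011.
  Processing Delay Credit: +692 days → 29 July 2013.
  Appellate Stay Credit: +559 days → 8 February 2015.
  Product Clearance Extension: 1978 days claimed exceeds the 1886-day cap, so +1886 days → 8 April 2020.
Terminal disclaimer: VP-520905 expires on the earlier of 23 June 2019 and 8 April 2020.

June 23, 2019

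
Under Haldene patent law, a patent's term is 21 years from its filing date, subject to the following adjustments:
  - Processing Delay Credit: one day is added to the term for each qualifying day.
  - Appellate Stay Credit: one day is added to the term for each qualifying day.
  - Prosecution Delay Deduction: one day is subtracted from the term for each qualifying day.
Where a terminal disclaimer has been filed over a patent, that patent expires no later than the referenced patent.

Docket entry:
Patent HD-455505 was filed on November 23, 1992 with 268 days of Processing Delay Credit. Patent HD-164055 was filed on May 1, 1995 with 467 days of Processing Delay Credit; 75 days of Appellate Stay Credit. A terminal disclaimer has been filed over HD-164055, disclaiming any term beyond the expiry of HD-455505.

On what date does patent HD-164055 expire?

Natural term of HD-164055:
  Base: filing + 21 years → 1 May 2016.
  Processing Delay Credit: +467 days → 11 August 2017.
  Appellate Stay Credit: +75 days → 25 October 2017.
Expiry of referenced patent HD-455505:
  Base: filing + 21 years → 23 November 2013.
  Processing Delay Credit: +268 days → 18 August 2014.
Terminal disclaimer: HD-164055 expires on the earlier of 25 October 2017 and 18 August 2014.

August 18, 2014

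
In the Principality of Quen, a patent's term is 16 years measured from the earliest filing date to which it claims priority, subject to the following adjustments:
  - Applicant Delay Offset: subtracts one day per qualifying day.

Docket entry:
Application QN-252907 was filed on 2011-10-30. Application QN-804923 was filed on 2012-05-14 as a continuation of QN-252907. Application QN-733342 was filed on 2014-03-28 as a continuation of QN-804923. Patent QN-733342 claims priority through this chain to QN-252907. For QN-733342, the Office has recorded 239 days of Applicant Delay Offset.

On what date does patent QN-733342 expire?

March 5, 2027

Earliest priority filing: 30 October 2011.
Base term: 30 October 2011 + 16 years → 30 October 2027.
Applicant Delay Offset: −239 days → 5 March 2027.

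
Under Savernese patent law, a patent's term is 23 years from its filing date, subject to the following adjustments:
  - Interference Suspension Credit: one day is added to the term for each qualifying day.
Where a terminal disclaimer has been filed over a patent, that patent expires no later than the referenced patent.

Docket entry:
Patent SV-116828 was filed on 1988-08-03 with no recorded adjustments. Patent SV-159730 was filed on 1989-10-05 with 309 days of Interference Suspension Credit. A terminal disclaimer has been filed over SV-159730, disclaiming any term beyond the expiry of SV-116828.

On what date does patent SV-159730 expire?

2011-08-03

Natural term of SV-159730:
  Base: filing + 23 years → 5 October 2012.
  Interference Suspension Credit: +309 days → 10 August 2013.
Expiry of referenced patent SV-116828:
  Base: filing + 23 years → 3 August 2011.
Terminal disclaimer: SV-159730 expires on the earlier of 10 August 2013 and 3 August 2011.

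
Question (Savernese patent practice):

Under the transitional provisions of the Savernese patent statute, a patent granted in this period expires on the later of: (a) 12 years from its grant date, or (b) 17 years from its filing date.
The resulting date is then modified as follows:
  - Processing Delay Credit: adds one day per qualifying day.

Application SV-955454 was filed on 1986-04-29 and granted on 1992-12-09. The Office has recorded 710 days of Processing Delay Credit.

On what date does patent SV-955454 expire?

2006-11-19

(a) grant + 12 years → 9 December 2004.
(b) filing + 17 years → 29 April 2003.
Later of the two: 9 December 2004.
Processing Delay Credit: +710 days → 19 November 2006.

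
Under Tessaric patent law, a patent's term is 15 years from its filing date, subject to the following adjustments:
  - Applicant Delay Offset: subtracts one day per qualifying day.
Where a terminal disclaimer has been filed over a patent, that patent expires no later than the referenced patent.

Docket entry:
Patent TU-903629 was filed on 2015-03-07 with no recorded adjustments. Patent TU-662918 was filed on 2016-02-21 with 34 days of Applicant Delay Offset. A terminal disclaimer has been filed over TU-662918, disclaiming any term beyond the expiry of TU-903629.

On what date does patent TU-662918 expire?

March 7, 2030

Natural term of TU-662918:
  Base: filing + 15 years → 21 February 2031.
  Applicant Delay Offset: −34 days → 18 January 2031.
Expiry of referenced patent TU-903629:
  Base: filing + 15 years → 7 March 2030.
Terminal disclaimer: TU-662918 expires on the earlier of 18 January 2031 and 7 March 2030.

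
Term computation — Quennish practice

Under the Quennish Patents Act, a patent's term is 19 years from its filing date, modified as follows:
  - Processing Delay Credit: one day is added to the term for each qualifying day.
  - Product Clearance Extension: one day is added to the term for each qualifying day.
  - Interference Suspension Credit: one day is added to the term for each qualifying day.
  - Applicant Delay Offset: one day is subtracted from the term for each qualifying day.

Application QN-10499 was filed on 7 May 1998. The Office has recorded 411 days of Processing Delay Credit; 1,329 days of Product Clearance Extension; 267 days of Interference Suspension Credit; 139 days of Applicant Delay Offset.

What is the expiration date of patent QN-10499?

Base term: filing date + 19 years → 7 May 2017.
Processing Delay Credit: +411 days → 22 June 2018.
Product Clearance Extension: +1329 days → 10 February 2022.
Interference Suspension Credit: +267 days → 4 November 2022.
Applicant Delay Offset: −139 days → 18 June 2022.

June 18, 2022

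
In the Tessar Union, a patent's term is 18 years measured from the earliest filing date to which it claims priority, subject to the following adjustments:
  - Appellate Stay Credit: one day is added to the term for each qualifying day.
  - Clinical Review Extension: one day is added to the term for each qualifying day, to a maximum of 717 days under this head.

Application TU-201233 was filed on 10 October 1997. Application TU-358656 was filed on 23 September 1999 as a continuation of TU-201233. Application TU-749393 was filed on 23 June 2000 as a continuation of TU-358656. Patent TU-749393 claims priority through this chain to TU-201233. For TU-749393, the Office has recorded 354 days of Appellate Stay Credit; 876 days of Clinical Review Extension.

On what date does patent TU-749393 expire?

Earliest priority filing: 10 October 1997.
Base term: 10 October 1997 + 18 years → 10 October 2015.
Appellate Stay Credit: +354 days → 28 September 2016.
Clinical Review Extension: 876 days claimed exceeds the 717-day cap, so +717 days → 15 September 2018.

2018-09-15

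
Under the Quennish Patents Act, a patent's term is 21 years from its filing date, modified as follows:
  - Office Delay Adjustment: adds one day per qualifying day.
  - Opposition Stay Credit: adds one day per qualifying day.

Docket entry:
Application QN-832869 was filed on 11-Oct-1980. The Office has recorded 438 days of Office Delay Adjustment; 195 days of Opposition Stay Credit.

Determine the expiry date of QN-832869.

2003-07-06

Base term: filing date + 21 years → 11 October 2001.
Office Delay Adjustment: +438 days → 23 December 2002.
Opposition Stay Credit: +195 days → 6 July 2003.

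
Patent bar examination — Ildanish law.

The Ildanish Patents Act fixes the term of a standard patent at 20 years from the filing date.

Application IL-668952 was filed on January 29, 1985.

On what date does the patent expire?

January 29, 2005

Filing date + 20 years → 29 January 2005.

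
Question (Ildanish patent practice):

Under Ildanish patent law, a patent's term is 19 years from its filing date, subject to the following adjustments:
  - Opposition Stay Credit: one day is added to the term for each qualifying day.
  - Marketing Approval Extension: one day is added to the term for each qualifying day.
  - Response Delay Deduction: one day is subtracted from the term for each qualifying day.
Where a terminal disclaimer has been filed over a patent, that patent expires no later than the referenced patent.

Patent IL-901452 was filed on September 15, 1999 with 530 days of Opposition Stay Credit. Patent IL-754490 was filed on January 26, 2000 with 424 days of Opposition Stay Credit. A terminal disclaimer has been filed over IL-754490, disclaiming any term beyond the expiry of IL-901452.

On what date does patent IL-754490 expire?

Natural term of IL-754490:
  Base: filing + 19 years → 26 January 2019.
  Opposition Stay Credit: +424 days → 25 March 2020.
Expiry of referenced patent IL-901452:
  Base: filing + 19 years → 15 September 2018.
  Opposition Stay Credit: +530 days → 27 February 2020.
Terminal disclaimer: IL-754490 expires on the earlier of 25 March 2020 and 27 February 2020.

2020-02-27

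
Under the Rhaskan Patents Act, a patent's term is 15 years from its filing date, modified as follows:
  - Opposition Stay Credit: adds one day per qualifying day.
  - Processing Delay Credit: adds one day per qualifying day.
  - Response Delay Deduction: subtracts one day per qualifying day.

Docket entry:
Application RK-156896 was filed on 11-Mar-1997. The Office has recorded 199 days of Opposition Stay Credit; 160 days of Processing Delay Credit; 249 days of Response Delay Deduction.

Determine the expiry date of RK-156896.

June 29, 2012

Base term: filing date + 15 years → 11 March 2012.
Opposition Stay Credit: +199 days → 26 September 2012.
Processing Delay Credit: +160 days → 5 March 2013.
Response Delay Deduction: −249 days → 29 June 2012.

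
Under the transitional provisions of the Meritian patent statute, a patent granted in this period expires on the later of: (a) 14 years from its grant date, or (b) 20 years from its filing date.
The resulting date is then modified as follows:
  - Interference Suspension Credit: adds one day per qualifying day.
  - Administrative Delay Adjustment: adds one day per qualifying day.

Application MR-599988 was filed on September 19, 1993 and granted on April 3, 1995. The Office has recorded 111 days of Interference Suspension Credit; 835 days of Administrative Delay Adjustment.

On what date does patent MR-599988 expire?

(a) grant + 14 years → 3 April 2009.
(b) filing + 20 years → 19 September 2013.
Later of the two: 19 September 2013.
Interference Suspension Credit: +111 days → 8 January 2014.
Administrative Delay Adjustment: +835 days → 22 April 2016.

2016-04-22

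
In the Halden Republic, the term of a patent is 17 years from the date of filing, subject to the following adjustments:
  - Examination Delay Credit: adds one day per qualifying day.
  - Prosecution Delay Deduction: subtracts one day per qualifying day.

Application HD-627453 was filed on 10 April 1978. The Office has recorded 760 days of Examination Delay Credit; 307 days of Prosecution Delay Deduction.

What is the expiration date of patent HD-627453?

July 6, 1996

Base term: filing date + 17 years → 10 April 1995.
Examination Delay Credit: +760 days → 9 May 1997.
Prosecution Delay Deduction: −307 days → 6 July 1996.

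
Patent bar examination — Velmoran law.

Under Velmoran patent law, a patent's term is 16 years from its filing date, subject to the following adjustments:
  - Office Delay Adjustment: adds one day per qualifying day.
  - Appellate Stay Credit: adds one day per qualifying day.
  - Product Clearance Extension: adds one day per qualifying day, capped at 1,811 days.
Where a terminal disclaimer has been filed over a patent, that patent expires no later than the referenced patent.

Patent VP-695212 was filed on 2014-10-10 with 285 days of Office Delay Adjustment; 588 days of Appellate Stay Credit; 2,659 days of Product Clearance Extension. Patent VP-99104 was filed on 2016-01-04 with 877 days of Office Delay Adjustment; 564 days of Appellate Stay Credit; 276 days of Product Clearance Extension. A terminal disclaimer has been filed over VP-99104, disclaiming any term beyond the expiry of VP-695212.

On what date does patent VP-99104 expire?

2036-09-16

Natural term of VP-99104:
  Base: filing + 16 years → 4 January 2032.
  Office Delay Adjustment: +877 days → 30 May 2034.
  Appellate Stay Credit: +564 days → 15 December 2035.
  Product Clearance Extension: 276 days (within the 1811-day cap) → +276 days → 16 September 2036.
Expiry of referenced patent VP-695212:
  Base: filing + 16 years → 10 October 2030.
  Office Delay Adjustment: +285 days → 22 July 2031.
  Appellate Stay Credit: +588 days → 1 March 2033.
  Product Clearance Extension: 2659 days claimed exceeds the 1811-day cap, so +1811 days → 14 February 2038.
Terminal disclaimer: VP-99104 expires on the earlier of 16 September 2036 and 14 February 2038.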